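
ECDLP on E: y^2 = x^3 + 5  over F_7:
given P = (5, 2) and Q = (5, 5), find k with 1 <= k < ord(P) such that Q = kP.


Enumerate multiples of P until we hit Q = (5, 5):
  1P = (5, 2)
  2P = (6, 2)
  3P = (3, 5)
  4P = (3, 2)
  5P = (6, 5)
  6P = (5, 5)
Match found at i = 6.

k = 6


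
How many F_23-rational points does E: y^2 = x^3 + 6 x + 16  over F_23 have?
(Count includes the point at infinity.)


For each x in F_23, count y with y^2 = x^3 + 6 x + 16 mod 23:
  x = 0: RHS = 16, y in [4, 19]  -> 2 point(s)
  x = 1: RHS = 0, y in [0]  -> 1 point(s)
  x = 2: RHS = 13, y in [6, 17]  -> 2 point(s)
  x = 4: RHS = 12, y in [9, 14]  -> 2 point(s)
  x = 8: RHS = 1, y in [1, 22]  -> 2 point(s)
  x = 10: RHS = 18, y in [8, 15]  -> 2 point(s)
  x = 15: RHS = 8, y in [10, 13]  -> 2 point(s)
  x = 22: RHS = 9, y in [3, 20]  -> 2 point(s)
Affine points: 15. Add the point at infinity: total = 16.

#E(F_23) = 16


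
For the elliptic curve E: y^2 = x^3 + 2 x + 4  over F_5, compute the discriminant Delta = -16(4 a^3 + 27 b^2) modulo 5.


4 a^3 + 27 b^2 = 4*2^3 + 27*4^2 = 32 + 432 = 464
Delta = -16 * (464) = -7424
Delta mod 5 = 1

Delta = 1 (mod 5)


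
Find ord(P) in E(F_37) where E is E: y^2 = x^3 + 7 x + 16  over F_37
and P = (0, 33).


Compute successive multiples of P until we hit O:
  1P = (0, 33)
  2P = (21, 27)
  3P = (4, 21)
  4P = (5, 19)
  5P = (28, 1)
  6P = (2, 1)
  7P = (32, 35)
  8P = (17, 33)
  ... (continuing to 29P)
  29P = O

ord(P) = 29


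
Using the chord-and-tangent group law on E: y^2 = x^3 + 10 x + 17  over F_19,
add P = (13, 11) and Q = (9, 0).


P != Q, so use the chord formula.
s = (y2 - y1) / (x2 - x1) = (8) / (15) mod 19 = 17
x3 = s^2 - x1 - x2 mod 19 = 17^2 - 13 - 9 = 1
y3 = s (x1 - x3) - y1 mod 19 = 17 * (13 - 1) - 11 = 3

P + Q = (1, 3)


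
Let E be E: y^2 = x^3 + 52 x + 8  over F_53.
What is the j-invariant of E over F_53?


Delta = -16(4 a^3 + 27 b^2) mod 53 = 29
-1728 * (4 a)^3 = -1728 * (4*52)^3 mod 53 = 34
j = 34 * 29^(-1) mod 53 = 3

j = 3 (mod 53)


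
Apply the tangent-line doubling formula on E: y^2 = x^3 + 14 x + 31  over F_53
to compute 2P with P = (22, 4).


Doubling: s = (3 x1^2 + a) / (2 y1)
s = (3*22^2 + 14) / (2*4) mod 53 = 11
x3 = s^2 - 2 x1 mod 53 = 11^2 - 2*22 = 24
y3 = s (x1 - x3) - y1 mod 53 = 11 * (22 - 24) - 4 = 27

2P = (24, 27)


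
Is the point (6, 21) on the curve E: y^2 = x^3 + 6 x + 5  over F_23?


Check whether y^2 = x^3 + 6 x + 5 (mod 23) for (x, y) = (6, 21).
LHS: y^2 = 21^2 mod 23 = 4
RHS: x^3 + 6 x + 5 = 6^3 + 6*6 + 5 mod 23 = 4
LHS = RHS

Yes, on the curve


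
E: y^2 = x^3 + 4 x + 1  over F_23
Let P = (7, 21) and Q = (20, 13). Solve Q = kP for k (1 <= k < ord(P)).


Enumerate multiples of P until we hit Q = (20, 13):
  1P = (7, 21)
  2P = (21, 13)
  3P = (8, 19)
  4P = (12, 12)
  5P = (10, 12)
  6P = (15, 3)
  7P = (19, 6)
  8P = (0, 22)
  9P = (1, 11)
  10P = (5, 13)
  11P = (4, 14)
  12P = (20, 10)
  13P = (14, 15)
  14P = (14, 8)
  15P = (20, 13)
Match found at i = 15.

k = 15


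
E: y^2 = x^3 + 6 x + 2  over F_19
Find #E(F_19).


For each x in F_19, count y with y^2 = x^3 + 6 x + 2 mod 19:
  x = 1: RHS = 9, y in [3, 16]  -> 2 point(s)
  x = 3: RHS = 9, y in [3, 16]  -> 2 point(s)
  x = 5: RHS = 5, y in [9, 10]  -> 2 point(s)
  x = 6: RHS = 7, y in [8, 11]  -> 2 point(s)
  x = 7: RHS = 7, y in [8, 11]  -> 2 point(s)
  x = 8: RHS = 11, y in [7, 12]  -> 2 point(s)
  x = 9: RHS = 6, y in [5, 14]  -> 2 point(s)
  x = 10: RHS = 17, y in [6, 13]  -> 2 point(s)
  x = 12: RHS = 16, y in [4, 15]  -> 2 point(s)
  x = 13: RHS = 16, y in [4, 15]  -> 2 point(s)
  x = 15: RHS = 9, y in [3, 16]  -> 2 point(s)
  x = 17: RHS = 1, y in [1, 18]  -> 2 point(s)
Affine points: 24. Add the point at infinity: total = 25.

#E(F_19) = 25


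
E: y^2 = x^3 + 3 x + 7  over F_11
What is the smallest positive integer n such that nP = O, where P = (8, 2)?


Compute successive multiples of P until we hit O:
  1P = (8, 2)
  2P = (10, 5)
  3P = (9, 2)
  4P = (5, 9)
  5P = (1, 0)
  6P = (5, 2)
  7P = (9, 9)
  8P = (10, 6)
  ... (continuing to 10P)
  10P = O

ord(P) = 10


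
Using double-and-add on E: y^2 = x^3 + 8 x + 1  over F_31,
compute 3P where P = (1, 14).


k = 3 = 11_2 (binary, LSB first: 11)
Double-and-add from P = (1, 14):
  bit 0 = 1: acc = O + (1, 14) = (1, 14)
  bit 1 = 1: acc = (1, 14) + (8, 22) = (29, 16)

3P = (29, 16)


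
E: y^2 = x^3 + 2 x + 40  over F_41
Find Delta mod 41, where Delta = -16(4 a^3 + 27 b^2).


4 a^3 + 27 b^2 = 4*2^3 + 27*40^2 = 32 + 43200 = 43232
Delta = -16 * (43232) = -691712
Delta mod 41 = 40

Delta = 40 (mod 41)


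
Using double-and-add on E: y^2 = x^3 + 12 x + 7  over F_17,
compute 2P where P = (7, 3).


k = 2 = 10_2 (binary, LSB first: 01)
Double-and-add from P = (7, 3):
  bit 0 = 0: acc unchanged = O
  bit 1 = 1: acc = O + (4, 0) = (4, 0)

2P = (4, 0)


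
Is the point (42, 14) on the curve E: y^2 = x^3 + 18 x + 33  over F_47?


Check whether y^2 = x^3 + 18 x + 33 (mod 47) for (x, y) = (42, 14).
LHS: y^2 = 14^2 mod 47 = 8
RHS: x^3 + 18 x + 33 = 42^3 + 18*42 + 33 mod 47 = 6
LHS != RHS

No, not on the curve


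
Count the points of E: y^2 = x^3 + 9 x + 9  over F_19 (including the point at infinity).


For each x in F_19, count y with y^2 = x^3 + 9 x + 9 mod 19:
  x = 0: RHS = 9, y in [3, 16]  -> 2 point(s)
  x = 1: RHS = 0, y in [0]  -> 1 point(s)
  x = 2: RHS = 16, y in [4, 15]  -> 2 point(s)
  x = 3: RHS = 6, y in [5, 14]  -> 2 point(s)
  x = 7: RHS = 16, y in [4, 15]  -> 2 point(s)
  x = 8: RHS = 4, y in [2, 17]  -> 2 point(s)
  x = 10: RHS = 16, y in [4, 15]  -> 2 point(s)
  x = 13: RHS = 5, y in [9, 10]  -> 2 point(s)
  x = 15: RHS = 4, y in [2, 17]  -> 2 point(s)
Affine points: 17. Add the point at infinity: total = 18.

#E(F_19) = 18


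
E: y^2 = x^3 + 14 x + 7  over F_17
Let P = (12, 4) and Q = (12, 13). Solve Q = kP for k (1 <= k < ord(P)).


Enumerate multiples of P until we hit Q = (12, 13):
  1P = (12, 4)
  2P = (6, 16)
  3P = (3, 12)
  4P = (3, 5)
  5P = (6, 1)
  6P = (12, 13)
Match found at i = 6.

k = 6


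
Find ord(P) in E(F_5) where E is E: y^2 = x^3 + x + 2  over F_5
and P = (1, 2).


Compute successive multiples of P until we hit O:
  1P = (1, 2)
  2P = (4, 0)
  3P = (1, 3)
  4P = O

ord(P) = 4


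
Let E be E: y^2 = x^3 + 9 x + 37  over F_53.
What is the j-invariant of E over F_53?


Delta = -16(4 a^3 + 27 b^2) mod 53 = 3
-1728 * (4 a)^3 = -1728 * (4*9)^3 mod 53 = 18
j = 18 * 3^(-1) mod 53 = 6

j = 6 (mod 53)


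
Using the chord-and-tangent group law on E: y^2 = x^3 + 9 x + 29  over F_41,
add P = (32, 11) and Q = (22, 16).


P != Q, so use the chord formula.
s = (y2 - y1) / (x2 - x1) = (5) / (31) mod 41 = 20
x3 = s^2 - x1 - x2 mod 41 = 20^2 - 32 - 22 = 18
y3 = s (x1 - x3) - y1 mod 41 = 20 * (32 - 18) - 11 = 23

P + Q = (18, 23)


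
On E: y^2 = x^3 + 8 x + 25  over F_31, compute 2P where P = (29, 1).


Doubling: s = (3 x1^2 + a) / (2 y1)
s = (3*29^2 + 8) / (2*1) mod 31 = 10
x3 = s^2 - 2 x1 mod 31 = 10^2 - 2*29 = 11
y3 = s (x1 - x3) - y1 mod 31 = 10 * (29 - 11) - 1 = 24

2P = (11, 24)


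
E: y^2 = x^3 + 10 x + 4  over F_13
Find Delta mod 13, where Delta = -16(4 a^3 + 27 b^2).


4 a^3 + 27 b^2 = 4*10^3 + 27*4^2 = 4000 + 432 = 4432
Delta = -16 * (4432) = -70912
Delta mod 13 = 3

Delta = 3 (mod 13)


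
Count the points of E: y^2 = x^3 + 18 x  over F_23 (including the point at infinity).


For each x in F_23, count y with y^2 = x^3 + 18 x + 0 mod 23:
  x = 0: RHS = 0, y in [0]  -> 1 point(s)
  x = 3: RHS = 12, y in [9, 14]  -> 2 point(s)
  x = 5: RHS = 8, y in [10, 13]  -> 2 point(s)
  x = 6: RHS = 2, y in [5, 18]  -> 2 point(s)
  x = 7: RHS = 9, y in [3, 20]  -> 2 point(s)
  x = 8: RHS = 12, y in [9, 14]  -> 2 point(s)
  x = 12: RHS = 12, y in [9, 14]  -> 2 point(s)
  x = 13: RHS = 16, y in [4, 19]  -> 2 point(s)
  x = 14: RHS = 6, y in [11, 12]  -> 2 point(s)
  x = 19: RHS = 2, y in [5, 18]  -> 2 point(s)
  x = 21: RHS = 2, y in [5, 18]  -> 2 point(s)
  x = 22: RHS = 4, y in [2, 21]  -> 2 point(s)
Affine points: 23. Add the point at infinity: total = 24.

#E(F_23) = 24


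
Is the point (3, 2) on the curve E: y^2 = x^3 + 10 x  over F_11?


Check whether y^2 = x^3 + 10 x + 0 (mod 11) for (x, y) = (3, 2).
LHS: y^2 = 2^2 mod 11 = 4
RHS: x^3 + 10 x + 0 = 3^3 + 10*3 + 0 mod 11 = 2
LHS != RHS

No, not on the curve


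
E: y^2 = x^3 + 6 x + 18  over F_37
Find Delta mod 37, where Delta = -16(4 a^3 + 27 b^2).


4 a^3 + 27 b^2 = 4*6^3 + 27*18^2 = 864 + 8748 = 9612
Delta = -16 * (9612) = -153792
Delta mod 37 = 17

Delta = 17 (mod 37)


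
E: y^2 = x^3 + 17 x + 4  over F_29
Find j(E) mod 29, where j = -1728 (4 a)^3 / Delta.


Delta = -16(4 a^3 + 27 b^2) mod 29 = 5
-1728 * (4 a)^3 = -1728 * (4*17)^3 mod 29 = 23
j = 23 * 5^(-1) mod 29 = 22

j = 22 (mod 29)


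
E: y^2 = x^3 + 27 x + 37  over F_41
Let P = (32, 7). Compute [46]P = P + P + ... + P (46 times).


k = 46 = 101110_2 (binary, LSB first: 011101)
Double-and-add from P = (32, 7):
  bit 0 = 0: acc unchanged = O
  bit 1 = 1: acc = O + (36, 33) = (36, 33)
  bit 2 = 1: acc = (36, 33) + (9, 5) = (0, 18)
  bit 3 = 1: acc = (0, 18) + (14, 24) = (23, 19)
  bit 4 = 0: acc unchanged = (23, 19)
  bit 5 = 1: acc = (23, 19) + (10, 6) = (9, 36)

46P = (9, 36)


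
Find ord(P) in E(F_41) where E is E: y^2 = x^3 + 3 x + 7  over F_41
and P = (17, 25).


Compute successive multiples of P until we hit O:
  1P = (17, 25)
  2P = (8, 25)
  3P = (16, 16)
  4P = (7, 24)
  5P = (33, 39)
  6P = (27, 38)
  7P = (36, 20)
  8P = (31, 24)
  ... (continuing to 47P)
  47P = O

ord(P) = 47


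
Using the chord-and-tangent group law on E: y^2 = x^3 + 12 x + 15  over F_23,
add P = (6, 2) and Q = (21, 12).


P != Q, so use the chord formula.
s = (y2 - y1) / (x2 - x1) = (10) / (15) mod 23 = 16
x3 = s^2 - x1 - x2 mod 23 = 16^2 - 6 - 21 = 22
y3 = s (x1 - x3) - y1 mod 23 = 16 * (6 - 22) - 2 = 18

P + Q = (22, 18)


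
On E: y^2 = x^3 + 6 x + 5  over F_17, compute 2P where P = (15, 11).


Doubling: s = (3 x1^2 + a) / (2 y1)
s = (3*15^2 + 6) / (2*11) mod 17 = 7
x3 = s^2 - 2 x1 mod 17 = 7^2 - 2*15 = 2
y3 = s (x1 - x3) - y1 mod 17 = 7 * (15 - 2) - 11 = 12

2P = (2, 12)


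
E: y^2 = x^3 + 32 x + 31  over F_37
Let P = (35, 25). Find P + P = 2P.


Doubling: s = (3 x1^2 + a) / (2 y1)
s = (3*35^2 + 32) / (2*25) mod 37 = 29
x3 = s^2 - 2 x1 mod 37 = 29^2 - 2*35 = 31
y3 = s (x1 - x3) - y1 mod 37 = 29 * (35 - 31) - 25 = 17

2P = (31, 17)


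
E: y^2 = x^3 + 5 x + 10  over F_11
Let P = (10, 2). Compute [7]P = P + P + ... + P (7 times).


k = 7 = 111_2 (binary, LSB first: 111)
Double-and-add from P = (10, 2):
  bit 0 = 1: acc = O + (10, 2) = (10, 2)
  bit 1 = 1: acc = (10, 2) + (6, 6) = (7, 6)
  bit 2 = 1: acc = (7, 6) + (8, 10) = (1, 7)

7P = (1, 7)


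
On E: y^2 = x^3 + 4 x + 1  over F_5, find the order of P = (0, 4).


Compute successive multiples of P until we hit O:
  1P = (0, 4)
  2P = (4, 4)
  3P = (1, 1)
  4P = (3, 0)
  5P = (1, 4)
  6P = (4, 1)
  7P = (0, 1)
  8P = O

ord(P) = 8


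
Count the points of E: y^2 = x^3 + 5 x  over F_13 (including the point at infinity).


For each x in F_13, count y with y^2 = x^3 + 5 x + 0 mod 13:
  x = 0: RHS = 0, y in [0]  -> 1 point(s)
  x = 3: RHS = 3, y in [4, 9]  -> 2 point(s)
  x = 6: RHS = 12, y in [5, 8]  -> 2 point(s)
  x = 7: RHS = 1, y in [1, 12]  -> 2 point(s)
  x = 10: RHS = 10, y in [6, 7]  -> 2 point(s)
Affine points: 9. Add the point at infinity: total = 10.

#E(F_13) = 10


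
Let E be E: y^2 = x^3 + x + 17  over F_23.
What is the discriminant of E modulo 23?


4 a^3 + 27 b^2 = 4*1^3 + 27*17^2 = 4 + 7803 = 7807
Delta = -16 * (7807) = -124912
Delta mod 23 = 1

Delta = 1 (mod 23)


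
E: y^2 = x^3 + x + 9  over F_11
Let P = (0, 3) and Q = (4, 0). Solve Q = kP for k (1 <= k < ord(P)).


Enumerate multiples of P until we hit Q = (4, 0):
  1P = (0, 3)
  2P = (4, 0)
Match found at i = 2.

k = 2


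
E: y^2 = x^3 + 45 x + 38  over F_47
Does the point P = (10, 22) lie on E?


Check whether y^2 = x^3 + 45 x + 38 (mod 47) for (x, y) = (10, 22).
LHS: y^2 = 22^2 mod 47 = 14
RHS: x^3 + 45 x + 38 = 10^3 + 45*10 + 38 mod 47 = 31
LHS != RHS

No, not on the curve


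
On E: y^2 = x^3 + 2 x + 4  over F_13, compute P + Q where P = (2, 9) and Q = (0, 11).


P != Q, so use the chord formula.
s = (y2 - y1) / (x2 - x1) = (2) / (11) mod 13 = 12
x3 = s^2 - x1 - x2 mod 13 = 12^2 - 2 - 0 = 12
y3 = s (x1 - x3) - y1 mod 13 = 12 * (2 - 12) - 9 = 1

P + Q = (12, 1)


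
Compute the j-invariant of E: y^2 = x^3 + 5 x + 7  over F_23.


Delta = -16(4 a^3 + 27 b^2) mod 23 = 19
-1728 * (4 a)^3 = -1728 * (4*5)^3 mod 23 = 12
j = 12 * 19^(-1) mod 23 = 20

j = 20 (mod 23)


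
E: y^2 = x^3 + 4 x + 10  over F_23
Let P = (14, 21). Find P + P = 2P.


Doubling: s = (3 x1^2 + a) / (2 y1)
s = (3*14^2 + 4) / (2*21) mod 23 = 13
x3 = s^2 - 2 x1 mod 23 = 13^2 - 2*14 = 3
y3 = s (x1 - x3) - y1 mod 23 = 13 * (14 - 3) - 21 = 7

2P = (3, 7)


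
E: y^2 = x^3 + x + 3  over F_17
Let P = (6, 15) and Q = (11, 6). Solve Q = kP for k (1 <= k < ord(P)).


Enumerate multiples of P until we hit Q = (11, 6):
  1P = (6, 15)
  2P = (7, 8)
  3P = (2, 8)
  4P = (11, 6)
Match found at i = 4.

k = 4


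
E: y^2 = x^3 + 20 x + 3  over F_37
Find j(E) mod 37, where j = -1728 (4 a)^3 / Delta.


Delta = -16(4 a^3 + 27 b^2) mod 37 = 3
-1728 * (4 a)^3 = -1728 * (4*20)^3 mod 37 = 8
j = 8 * 3^(-1) mod 37 = 15

j = 15 (mod 37)


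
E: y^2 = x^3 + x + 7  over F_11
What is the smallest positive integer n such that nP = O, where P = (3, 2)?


Compute successive multiples of P until we hit O:
  1P = (3, 2)
  2P = (10, 4)
  3P = (1, 8)
  4P = (5, 4)
  5P = (4, 8)
  6P = (7, 7)
  7P = (6, 8)
  8P = (6, 3)
  ... (continuing to 15P)
  15P = O

ord(P) = 15


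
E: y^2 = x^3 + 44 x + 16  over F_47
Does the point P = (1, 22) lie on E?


Check whether y^2 = x^3 + 44 x + 16 (mod 47) for (x, y) = (1, 22).
LHS: y^2 = 22^2 mod 47 = 14
RHS: x^3 + 44 x + 16 = 1^3 + 44*1 + 16 mod 47 = 14
LHS = RHS

Yes, on the curve


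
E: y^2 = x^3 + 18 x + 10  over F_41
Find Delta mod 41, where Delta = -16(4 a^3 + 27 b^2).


4 a^3 + 27 b^2 = 4*18^3 + 27*10^2 = 23328 + 2700 = 26028
Delta = -16 * (26028) = -416448
Delta mod 41 = 30

Delta = 30 (mod 41)


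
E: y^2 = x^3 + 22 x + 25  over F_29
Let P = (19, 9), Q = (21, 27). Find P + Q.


P != Q, so use the chord formula.
s = (y2 - y1) / (x2 - x1) = (18) / (2) mod 29 = 9
x3 = s^2 - x1 - x2 mod 29 = 9^2 - 19 - 21 = 12
y3 = s (x1 - x3) - y1 mod 29 = 9 * (19 - 12) - 9 = 25

P + Q = (12, 25)


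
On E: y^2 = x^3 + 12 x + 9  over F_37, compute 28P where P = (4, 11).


k = 28 = 11100_2 (binary, LSB first: 00111)
Double-and-add from P = (4, 11):
  bit 0 = 0: acc unchanged = O
  bit 1 = 0: acc unchanged = O
  bit 2 = 1: acc = O + (5, 34) = (5, 34)
  bit 3 = 1: acc = (5, 34) + (6, 36) = (30, 27)
  bit 4 = 1: acc = (30, 27) + (36, 25) = (4, 26)

28P = (4, 26)


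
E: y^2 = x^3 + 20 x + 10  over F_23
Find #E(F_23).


For each x in F_23, count y with y^2 = x^3 + 20 x + 10 mod 23:
  x = 1: RHS = 8, y in [10, 13]  -> 2 point(s)
  x = 2: RHS = 12, y in [9, 14]  -> 2 point(s)
  x = 4: RHS = 16, y in [4, 19]  -> 2 point(s)
  x = 6: RHS = 1, y in [1, 22]  -> 2 point(s)
  x = 12: RHS = 0, y in [0]  -> 1 point(s)
  x = 13: RHS = 6, y in [11, 12]  -> 2 point(s)
  x = 19: RHS = 4, y in [2, 21]  -> 2 point(s)
  x = 21: RHS = 8, y in [10, 13]  -> 2 point(s)
  x = 22: RHS = 12, y in [9, 14]  -> 2 point(s)
Affine points: 17. Add the point at infinity: total = 18.

#E(F_23) = 18


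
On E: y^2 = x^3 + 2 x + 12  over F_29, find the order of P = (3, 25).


Compute successive multiples of P until we hit O:
  1P = (3, 25)
  2P = (23, 4)
  3P = (2, 16)
  4P = (18, 14)
  5P = (28, 3)
  6P = (21, 21)
  7P = (14, 0)
  8P = (21, 8)
  ... (continuing to 14P)
  14P = O

ord(P) = 14


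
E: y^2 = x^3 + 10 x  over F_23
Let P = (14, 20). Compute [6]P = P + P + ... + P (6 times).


k = 6 = 110_2 (binary, LSB first: 011)
Double-and-add from P = (14, 20):
  bit 0 = 0: acc unchanged = O
  bit 1 = 1: acc = O + (18, 3) = (18, 3)
  bit 2 = 1: acc = (18, 3) + (12, 13) = (6, 0)

6P = (6, 0)


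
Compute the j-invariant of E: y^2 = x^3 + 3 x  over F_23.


Delta = -16(4 a^3 + 27 b^2) mod 23 = 20
-1728 * (4 a)^3 = -1728 * (4*3)^3 mod 23 = 14
j = 14 * 20^(-1) mod 23 = 3

j = 3 (mod 23)


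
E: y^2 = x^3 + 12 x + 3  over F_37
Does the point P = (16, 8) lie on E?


Check whether y^2 = x^3 + 12 x + 3 (mod 37) for (x, y) = (16, 8).
LHS: y^2 = 8^2 mod 37 = 27
RHS: x^3 + 12 x + 3 = 16^3 + 12*16 + 3 mod 37 = 36
LHS != RHS

No, not on the curve


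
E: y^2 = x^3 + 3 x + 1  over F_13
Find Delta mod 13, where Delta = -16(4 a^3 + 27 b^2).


4 a^3 + 27 b^2 = 4*3^3 + 27*1^2 = 108 + 27 = 135
Delta = -16 * (135) = -2160
Delta mod 13 = 11

Delta = 11 (mod 13)


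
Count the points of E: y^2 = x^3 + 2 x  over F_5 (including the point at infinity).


For each x in F_5, count y with y^2 = x^3 + 2 x + 0 mod 5:
  x = 0: RHS = 0, y in [0]  -> 1 point(s)
Affine points: 1. Add the point at infinity: total = 2.

#E(F_5) = 2


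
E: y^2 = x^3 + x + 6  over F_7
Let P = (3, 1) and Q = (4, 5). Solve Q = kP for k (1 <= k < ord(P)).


Enumerate multiples of P until we hit Q = (4, 5):
  1P = (3, 1)
  2P = (1, 6)
  3P = (4, 5)
Match found at i = 3.

k = 3


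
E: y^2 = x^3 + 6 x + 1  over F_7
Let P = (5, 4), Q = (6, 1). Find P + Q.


P != Q, so use the chord formula.
s = (y2 - y1) / (x2 - x1) = (4) / (1) mod 7 = 4
x3 = s^2 - x1 - x2 mod 7 = 4^2 - 5 - 6 = 5
y3 = s (x1 - x3) - y1 mod 7 = 4 * (5 - 5) - 4 = 3

P + Q = (5, 3)


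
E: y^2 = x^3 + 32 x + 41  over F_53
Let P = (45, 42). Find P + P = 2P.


Doubling: s = (3 x1^2 + a) / (2 y1)
s = (3*45^2 + 32) / (2*42) mod 53 = 38
x3 = s^2 - 2 x1 mod 53 = 38^2 - 2*45 = 29
y3 = s (x1 - x3) - y1 mod 53 = 38 * (45 - 29) - 42 = 36

2P = (29, 36)


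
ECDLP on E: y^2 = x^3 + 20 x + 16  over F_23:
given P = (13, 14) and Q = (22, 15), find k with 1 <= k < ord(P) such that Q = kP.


Enumerate multiples of P until we hit Q = (22, 15):
  1P = (13, 14)
  2P = (22, 8)
  3P = (14, 2)
  4P = (2, 15)
  5P = (12, 11)
  6P = (7, 4)
  7P = (16, 4)
  8P = (0, 4)
  9P = (11, 7)
  10P = (17, 18)
  11P = (17, 5)
  12P = (11, 16)
  13P = (0, 19)
  14P = (16, 19)
  15P = (7, 19)
  16P = (12, 12)
  17P = (2, 8)
  18P = (14, 21)
  19P = (22, 15)
Match found at i = 19.

k = 19


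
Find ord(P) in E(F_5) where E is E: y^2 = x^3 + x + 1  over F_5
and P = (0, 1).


Compute successive multiples of P until we hit O:
  1P = (0, 1)
  2P = (4, 2)
  3P = (2, 1)
  4P = (3, 4)
  5P = (3, 1)
  6P = (2, 4)
  7P = (4, 3)
  8P = (0, 4)
  ... (continuing to 9P)
  9P = O

ord(P) = 9


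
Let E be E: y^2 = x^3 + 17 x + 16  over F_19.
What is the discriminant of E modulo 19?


4 a^3 + 27 b^2 = 4*17^3 + 27*16^2 = 19652 + 6912 = 26564
Delta = -16 * (26564) = -425024
Delta mod 19 = 6

Delta = 6 (mod 19)


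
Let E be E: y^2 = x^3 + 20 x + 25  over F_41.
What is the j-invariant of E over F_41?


Delta = -16(4 a^3 + 27 b^2) mod 41 = 34
-1728 * (4 a)^3 = -1728 * (4*20)^3 mod 41 = 7
j = 7 * 34^(-1) mod 41 = 40

j = 40 (mod 41)


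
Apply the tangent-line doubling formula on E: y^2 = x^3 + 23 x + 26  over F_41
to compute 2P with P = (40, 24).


Doubling: s = (3 x1^2 + a) / (2 y1)
s = (3*40^2 + 23) / (2*24) mod 41 = 33
x3 = s^2 - 2 x1 mod 41 = 33^2 - 2*40 = 25
y3 = s (x1 - x3) - y1 mod 41 = 33 * (40 - 25) - 24 = 20

2P = (25, 20)


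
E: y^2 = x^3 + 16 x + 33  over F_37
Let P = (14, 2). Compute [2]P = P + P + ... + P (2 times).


k = 2 = 10_2 (binary, LSB first: 01)
Double-and-add from P = (14, 2):
  bit 0 = 0: acc unchanged = O
  bit 1 = 1: acc = O + (18, 23) = (18, 23)

2P = (18, 23)


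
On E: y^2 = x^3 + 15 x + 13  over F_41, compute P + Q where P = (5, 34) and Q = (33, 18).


P != Q, so use the chord formula.
s = (y2 - y1) / (x2 - x1) = (25) / (28) mod 41 = 17
x3 = s^2 - x1 - x2 mod 41 = 17^2 - 5 - 33 = 5
y3 = s (x1 - x3) - y1 mod 41 = 17 * (5 - 5) - 34 = 7

P + Q = (5, 7)


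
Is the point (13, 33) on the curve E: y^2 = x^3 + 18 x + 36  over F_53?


Check whether y^2 = x^3 + 18 x + 36 (mod 53) for (x, y) = (13, 33).
LHS: y^2 = 33^2 mod 53 = 29
RHS: x^3 + 18 x + 36 = 13^3 + 18*13 + 36 mod 53 = 29
LHS = RHS

Yes, on the curve


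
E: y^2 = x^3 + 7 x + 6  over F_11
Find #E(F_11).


For each x in F_11, count y with y^2 = x^3 + 7 x + 6 mod 11:
  x = 1: RHS = 3, y in [5, 6]  -> 2 point(s)
  x = 5: RHS = 1, y in [1, 10]  -> 2 point(s)
  x = 6: RHS = 0, y in [0]  -> 1 point(s)
  x = 10: RHS = 9, y in [3, 8]  -> 2 point(s)
Affine points: 7. Add the point at infinity: total = 8.

#E(F_11) = 8


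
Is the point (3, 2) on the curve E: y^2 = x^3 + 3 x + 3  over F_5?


Check whether y^2 = x^3 + 3 x + 3 (mod 5) for (x, y) = (3, 2).
LHS: y^2 = 2^2 mod 5 = 4
RHS: x^3 + 3 x + 3 = 3^3 + 3*3 + 3 mod 5 = 4
LHS = RHS

Yes, on the curve


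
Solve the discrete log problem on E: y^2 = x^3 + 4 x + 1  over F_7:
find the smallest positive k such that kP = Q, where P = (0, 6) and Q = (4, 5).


Enumerate multiples of P until we hit Q = (4, 5):
  1P = (0, 6)
  2P = (4, 2)
  3P = (4, 5)
Match found at i = 3.

k = 3


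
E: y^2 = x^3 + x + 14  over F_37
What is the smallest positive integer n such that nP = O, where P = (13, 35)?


Compute successive multiples of P until we hit O:
  1P = (13, 35)
  2P = (8, 33)
  3P = (28, 33)
  4P = (22, 18)
  5P = (1, 4)
  6P = (14, 21)
  7P = (21, 3)
  8P = (19, 26)
  ... (continuing to 40P)
  40P = O

ord(P) = 40


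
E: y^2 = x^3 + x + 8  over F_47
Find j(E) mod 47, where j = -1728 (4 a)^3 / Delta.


Delta = -16(4 a^3 + 27 b^2) mod 47 = 18
-1728 * (4 a)^3 = -1728 * (4*1)^3 mod 47 = 46
j = 46 * 18^(-1) mod 47 = 13

j = 13 (mod 47)


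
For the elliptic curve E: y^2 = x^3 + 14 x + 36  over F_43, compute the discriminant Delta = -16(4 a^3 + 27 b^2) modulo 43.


4 a^3 + 27 b^2 = 4*14^3 + 27*36^2 = 10976 + 34992 = 45968
Delta = -16 * (45968) = -735488
Delta mod 43 = 27

Delta = 27 (mod 43)


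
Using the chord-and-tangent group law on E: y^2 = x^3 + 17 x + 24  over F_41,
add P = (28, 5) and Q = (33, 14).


P != Q, so use the chord formula.
s = (y2 - y1) / (x2 - x1) = (9) / (5) mod 41 = 10
x3 = s^2 - x1 - x2 mod 41 = 10^2 - 28 - 33 = 39
y3 = s (x1 - x3) - y1 mod 41 = 10 * (28 - 39) - 5 = 8

P + Q = (39, 8)


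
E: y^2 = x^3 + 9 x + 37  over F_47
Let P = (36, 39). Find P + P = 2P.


Doubling: s = (3 x1^2 + a) / (2 y1)
s = (3*36^2 + 9) / (2*39) mod 47 = 12
x3 = s^2 - 2 x1 mod 47 = 12^2 - 2*36 = 25
y3 = s (x1 - x3) - y1 mod 47 = 12 * (36 - 25) - 39 = 46

2P = (25, 46)


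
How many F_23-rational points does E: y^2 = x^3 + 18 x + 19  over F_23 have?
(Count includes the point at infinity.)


For each x in F_23, count y with y^2 = x^3 + 18 x + 19 mod 23:
  x = 3: RHS = 8, y in [10, 13]  -> 2 point(s)
  x = 5: RHS = 4, y in [2, 21]  -> 2 point(s)
  x = 8: RHS = 8, y in [10, 13]  -> 2 point(s)
  x = 9: RHS = 13, y in [6, 17]  -> 2 point(s)
  x = 10: RHS = 3, y in [7, 16]  -> 2 point(s)
  x = 12: RHS = 8, y in [10, 13]  -> 2 point(s)
  x = 13: RHS = 12, y in [9, 14]  -> 2 point(s)
  x = 14: RHS = 2, y in [5, 18]  -> 2 point(s)
  x = 22: RHS = 0, y in [0]  -> 1 point(s)
Affine points: 17. Add the point at infinity: total = 18.

#E(F_23) = 18


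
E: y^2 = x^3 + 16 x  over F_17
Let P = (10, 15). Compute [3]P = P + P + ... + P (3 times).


k = 3 = 11_2 (binary, LSB first: 11)
Double-and-add from P = (10, 15):
  bit 0 = 1: acc = O + (10, 15) = (10, 15)
  bit 1 = 1: acc = (10, 15) + (16, 0) = (10, 2)

3P = (10, 2)


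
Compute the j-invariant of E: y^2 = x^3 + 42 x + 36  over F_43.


Delta = -16(4 a^3 + 27 b^2) mod 43 = 9
-1728 * (4 a)^3 = -1728 * (4*42)^3 mod 43 = 39
j = 39 * 9^(-1) mod 43 = 33

j = 33 (mod 43)


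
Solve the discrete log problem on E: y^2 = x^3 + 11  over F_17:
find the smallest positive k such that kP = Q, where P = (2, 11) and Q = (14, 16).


Enumerate multiples of P until we hit Q = (14, 16):
  1P = (2, 11)
  2P = (14, 1)
  3P = (5, 0)
  4P = (14, 16)
Match found at i = 4.

k = 4


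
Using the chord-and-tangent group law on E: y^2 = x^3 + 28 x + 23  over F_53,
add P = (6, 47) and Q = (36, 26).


P != Q, so use the chord formula.
s = (y2 - y1) / (x2 - x1) = (32) / (30) mod 53 = 47
x3 = s^2 - x1 - x2 mod 53 = 47^2 - 6 - 36 = 47
y3 = s (x1 - x3) - y1 mod 53 = 47 * (6 - 47) - 47 = 40

P + Q = (47, 40)


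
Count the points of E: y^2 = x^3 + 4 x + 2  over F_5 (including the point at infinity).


For each x in F_5, count y with y^2 = x^3 + 4 x + 2 mod 5:
  x = 3: RHS = 1, y in [1, 4]  -> 2 point(s)
Affine points: 2. Add the point at infinity: total = 3.

#E(F_5) = 3


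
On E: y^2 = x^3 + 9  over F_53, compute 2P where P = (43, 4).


Doubling: s = (3 x1^2 + a) / (2 y1)
s = (3*43^2 + 0) / (2*4) mod 53 = 11
x3 = s^2 - 2 x1 mod 53 = 11^2 - 2*43 = 35
y3 = s (x1 - x3) - y1 mod 53 = 11 * (43 - 35) - 4 = 31

2P = (35, 31)


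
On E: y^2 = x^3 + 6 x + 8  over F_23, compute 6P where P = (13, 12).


k = 6 = 110_2 (binary, LSB first: 011)
Double-and-add from P = (13, 12):
  bit 0 = 0: acc unchanged = O
  bit 1 = 1: acc = O + (0, 10) = (0, 10)
  bit 2 = 1: acc = (0, 10) + (4, 21) = (5, 5)

6P = (5, 5)


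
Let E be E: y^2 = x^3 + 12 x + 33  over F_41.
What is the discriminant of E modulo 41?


4 a^3 + 27 b^2 = 4*12^3 + 27*33^2 = 6912 + 29403 = 36315
Delta = -16 * (36315) = -581040
Delta mod 41 = 12

Delta = 12 (mod 41)


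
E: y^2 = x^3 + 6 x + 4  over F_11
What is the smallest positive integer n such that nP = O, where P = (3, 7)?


Compute successive multiples of P until we hit O:
  1P = (3, 7)
  2P = (5, 4)
  3P = (8, 6)
  4P = (4, 2)
  5P = (7, 2)
  6P = (6, 5)
  7P = (0, 2)
  8P = (1, 0)
  ... (continuing to 16P)
  16P = O

ord(P) = 16


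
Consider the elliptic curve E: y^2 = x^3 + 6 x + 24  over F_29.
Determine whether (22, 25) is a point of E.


Check whether y^2 = x^3 + 6 x + 24 (mod 29) for (x, y) = (22, 25).
LHS: y^2 = 25^2 mod 29 = 16
RHS: x^3 + 6 x + 24 = 22^3 + 6*22 + 24 mod 29 = 16
LHS = RHS

Yes, on the curve


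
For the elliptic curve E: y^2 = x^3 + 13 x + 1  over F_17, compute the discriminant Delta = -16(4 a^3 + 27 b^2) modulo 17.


4 a^3 + 27 b^2 = 4*13^3 + 27*1^2 = 8788 + 27 = 8815
Delta = -16 * (8815) = -141040
Delta mod 17 = 9

Delta = 9 (mod 17)


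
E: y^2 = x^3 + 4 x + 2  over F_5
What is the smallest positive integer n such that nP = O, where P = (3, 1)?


Compute successive multiples of P until we hit O:
  1P = (3, 1)
  2P = (3, 4)
  3P = O

ord(P) = 3


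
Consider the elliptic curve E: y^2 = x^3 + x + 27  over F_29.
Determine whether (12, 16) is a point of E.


Check whether y^2 = x^3 + 1 x + 27 (mod 29) for (x, y) = (12, 16).
LHS: y^2 = 16^2 mod 29 = 24
RHS: x^3 + 1 x + 27 = 12^3 + 1*12 + 27 mod 29 = 27
LHS != RHS

No, not on the curve


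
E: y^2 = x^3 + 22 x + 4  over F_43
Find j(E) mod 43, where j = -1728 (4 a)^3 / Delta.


Delta = -16(4 a^3 + 27 b^2) mod 43 = 3
-1728 * (4 a)^3 = -1728 * (4*22)^3 mod 43 = 22
j = 22 * 3^(-1) mod 43 = 36

j = 36 (mod 43)


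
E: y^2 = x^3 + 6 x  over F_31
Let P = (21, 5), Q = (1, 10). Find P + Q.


P != Q, so use the chord formula.
s = (y2 - y1) / (x2 - x1) = (5) / (11) mod 31 = 23
x3 = s^2 - x1 - x2 mod 31 = 23^2 - 21 - 1 = 11
y3 = s (x1 - x3) - y1 mod 31 = 23 * (21 - 11) - 5 = 8

P + Q = (11, 8)


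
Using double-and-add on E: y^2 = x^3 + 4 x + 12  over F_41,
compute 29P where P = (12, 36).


k = 29 = 11101_2 (binary, LSB first: 10111)
Double-and-add from P = (12, 36):
  bit 0 = 1: acc = O + (12, 36) = (12, 36)
  bit 1 = 0: acc unchanged = (12, 36)
  bit 2 = 1: acc = (12, 36) + (28, 10) = (3, 16)
  bit 3 = 1: acc = (3, 16) + (35, 10) = (8, 8)
  bit 4 = 1: acc = (8, 8) + (4, 16) = (33, 1)

29P = (33, 1)


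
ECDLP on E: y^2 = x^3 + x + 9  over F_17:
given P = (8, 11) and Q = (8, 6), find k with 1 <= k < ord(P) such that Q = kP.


Enumerate multiples of P until we hit Q = (8, 6):
  1P = (8, 11)
  2P = (14, 9)
  3P = (14, 8)
  4P = (8, 6)
Match found at i = 4.

k = 4


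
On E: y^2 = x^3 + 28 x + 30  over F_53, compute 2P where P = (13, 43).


Doubling: s = (3 x1^2 + a) / (2 y1)
s = (3*13^2 + 28) / (2*43) mod 53 = 13
x3 = s^2 - 2 x1 mod 53 = 13^2 - 2*13 = 37
y3 = s (x1 - x3) - y1 mod 53 = 13 * (13 - 37) - 43 = 16

2P = (37, 16)


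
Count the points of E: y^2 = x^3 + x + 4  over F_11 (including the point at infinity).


For each x in F_11, count y with y^2 = x^3 + 1 x + 4 mod 11:
  x = 0: RHS = 4, y in [2, 9]  -> 2 point(s)
  x = 2: RHS = 3, y in [5, 6]  -> 2 point(s)
  x = 3: RHS = 1, y in [1, 10]  -> 2 point(s)
  x = 9: RHS = 5, y in [4, 7]  -> 2 point(s)
Affine points: 8. Add the point at infinity: total = 9.

#E(F_11) = 9


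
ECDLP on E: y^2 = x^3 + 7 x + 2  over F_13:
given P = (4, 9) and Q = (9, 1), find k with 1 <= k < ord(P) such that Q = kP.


Enumerate multiples of P until we hit Q = (9, 1):
  1P = (4, 9)
  2P = (9, 1)
Match found at i = 2.

k = 2


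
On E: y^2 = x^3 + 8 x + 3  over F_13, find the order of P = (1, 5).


Compute successive multiples of P until we hit O:
  1P = (1, 5)
  2P = (10, 2)
  3P = (5, 5)
  4P = (7, 8)
  5P = (2, 1)
  6P = (0, 4)
  7P = (0, 9)
  8P = (2, 12)
  ... (continuing to 13P)
  13P = O

ord(P) = 13


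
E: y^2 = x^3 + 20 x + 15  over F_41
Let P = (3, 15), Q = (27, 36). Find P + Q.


P != Q, so use the chord formula.
s = (y2 - y1) / (x2 - x1) = (21) / (24) mod 41 = 6
x3 = s^2 - x1 - x2 mod 41 = 6^2 - 3 - 27 = 6
y3 = s (x1 - x3) - y1 mod 41 = 6 * (3 - 6) - 15 = 8

P + Q = (6, 8)


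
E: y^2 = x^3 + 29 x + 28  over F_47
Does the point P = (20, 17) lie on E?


Check whether y^2 = x^3 + 29 x + 28 (mod 47) for (x, y) = (20, 17).
LHS: y^2 = 17^2 mod 47 = 7
RHS: x^3 + 29 x + 28 = 20^3 + 29*20 + 28 mod 47 = 7
LHS = RHS

Yes, on the curve


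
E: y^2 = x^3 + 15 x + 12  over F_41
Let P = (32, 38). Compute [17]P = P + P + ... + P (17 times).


k = 17 = 10001_2 (binary, LSB first: 10001)
Double-and-add from P = (32, 38):
  bit 0 = 1: acc = O + (32, 38) = (32, 38)
  bit 1 = 0: acc unchanged = (32, 38)
  bit 2 = 0: acc unchanged = (32, 38)
  bit 3 = 0: acc unchanged = (32, 38)
  bit 4 = 1: acc = (32, 38) + (29, 21) = (3, 17)

17P = (3, 17)


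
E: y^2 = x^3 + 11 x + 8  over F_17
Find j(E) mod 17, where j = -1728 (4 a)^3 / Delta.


Delta = -16(4 a^3 + 27 b^2) mod 17 = 14
-1728 * (4 a)^3 = -1728 * (4*11)^3 mod 17 = 16
j = 16 * 14^(-1) mod 17 = 6

j = 6 (mod 17)


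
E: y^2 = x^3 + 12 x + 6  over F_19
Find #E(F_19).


For each x in F_19, count y with y^2 = x^3 + 12 x + 6 mod 19:
  x = 0: RHS = 6, y in [5, 14]  -> 2 point(s)
  x = 1: RHS = 0, y in [0]  -> 1 point(s)
  x = 2: RHS = 0, y in [0]  -> 1 point(s)
  x = 4: RHS = 4, y in [2, 17]  -> 2 point(s)
  x = 5: RHS = 1, y in [1, 18]  -> 2 point(s)
  x = 6: RHS = 9, y in [3, 16]  -> 2 point(s)
  x = 8: RHS = 6, y in [5, 14]  -> 2 point(s)
  x = 9: RHS = 7, y in [8, 11]  -> 2 point(s)
  x = 10: RHS = 5, y in [9, 10]  -> 2 point(s)
  x = 11: RHS = 6, y in [5, 14]  -> 2 point(s)
  x = 12: RHS = 16, y in [4, 15]  -> 2 point(s)
  x = 14: RHS = 11, y in [7, 12]  -> 2 point(s)
  x = 16: RHS = 0, y in [0]  -> 1 point(s)
Affine points: 23. Add the point at infinity: total = 24.

#E(F_19) = 24


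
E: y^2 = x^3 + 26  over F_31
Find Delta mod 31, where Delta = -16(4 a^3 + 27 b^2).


4 a^3 + 27 b^2 = 4*0^3 + 27*26^2 = 0 + 18252 = 18252
Delta = -16 * (18252) = -292032
Delta mod 31 = 19

Delta = 19 (mod 31)


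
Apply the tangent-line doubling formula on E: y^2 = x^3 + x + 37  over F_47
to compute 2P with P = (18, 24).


Doubling: s = (3 x1^2 + a) / (2 y1)
s = (3*18^2 + 1) / (2*24) mod 47 = 33
x3 = s^2 - 2 x1 mod 47 = 33^2 - 2*18 = 19
y3 = s (x1 - x3) - y1 mod 47 = 33 * (18 - 19) - 24 = 37

2P = (19, 37)


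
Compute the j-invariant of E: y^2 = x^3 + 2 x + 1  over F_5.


Delta = -16(4 a^3 + 27 b^2) mod 5 = 1
-1728 * (4 a)^3 = -1728 * (4*2)^3 mod 5 = 4
j = 4 * 1^(-1) mod 5 = 4

j = 4 (mod 5)


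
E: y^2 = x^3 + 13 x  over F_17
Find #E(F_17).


For each x in F_17, count y with y^2 = x^3 + 13 x + 0 mod 17:
  x = 0: RHS = 0, y in [0]  -> 1 point(s)
  x = 2: RHS = 0, y in [0]  -> 1 point(s)
  x = 3: RHS = 15, y in [7, 10]  -> 2 point(s)
  x = 7: RHS = 9, y in [3, 14]  -> 2 point(s)
  x = 8: RHS = 4, y in [2, 15]  -> 2 point(s)
  x = 9: RHS = 13, y in [8, 9]  -> 2 point(s)
  x = 10: RHS = 8, y in [5, 12]  -> 2 point(s)
  x = 14: RHS = 2, y in [6, 11]  -> 2 point(s)
  x = 15: RHS = 0, y in [0]  -> 1 point(s)
Affine points: 15. Add the point at infinity: total = 16.

#E(F_17) = 16


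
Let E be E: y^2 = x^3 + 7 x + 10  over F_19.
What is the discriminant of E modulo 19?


4 a^3 + 27 b^2 = 4*7^3 + 27*10^2 = 1372 + 2700 = 4072
Delta = -16 * (4072) = -65152
Delta mod 19 = 18

Delta = 18 (mod 19)


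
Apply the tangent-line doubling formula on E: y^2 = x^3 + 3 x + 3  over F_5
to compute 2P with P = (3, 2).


Doubling: s = (3 x1^2 + a) / (2 y1)
s = (3*3^2 + 3) / (2*2) mod 5 = 0
x3 = s^2 - 2 x1 mod 5 = 0^2 - 2*3 = 4
y3 = s (x1 - x3) - y1 mod 5 = 0 * (3 - 4) - 2 = 3

2P = (4, 3)


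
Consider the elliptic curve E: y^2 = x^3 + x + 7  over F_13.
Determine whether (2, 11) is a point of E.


Check whether y^2 = x^3 + 1 x + 7 (mod 13) for (x, y) = (2, 11).
LHS: y^2 = 11^2 mod 13 = 4
RHS: x^3 + 1 x + 7 = 2^3 + 1*2 + 7 mod 13 = 4
LHS = RHS

Yes, on the curve


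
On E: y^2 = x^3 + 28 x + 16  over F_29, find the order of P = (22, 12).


Compute successive multiples of P until we hit O:
  1P = (22, 12)
  2P = (21, 11)
  3P = (16, 23)
  4P = (0, 25)
  5P = (14, 7)
  6P = (2, 15)
  7P = (18, 28)
  8P = (5, 7)
  ... (continuing to 31P)
  31P = O

ord(P) = 31


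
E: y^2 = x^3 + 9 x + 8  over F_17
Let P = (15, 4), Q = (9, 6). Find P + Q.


P != Q, so use the chord formula.
s = (y2 - y1) / (x2 - x1) = (2) / (11) mod 17 = 11
x3 = s^2 - x1 - x2 mod 17 = 11^2 - 15 - 9 = 12
y3 = s (x1 - x3) - y1 mod 17 = 11 * (15 - 12) - 4 = 12

P + Q = (12, 12)


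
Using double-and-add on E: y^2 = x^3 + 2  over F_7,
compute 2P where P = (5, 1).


k = 2 = 10_2 (binary, LSB first: 01)
Double-and-add from P = (5, 1):
  bit 0 = 0: acc unchanged = O
  bit 1 = 1: acc = O + (5, 6) = (5, 6)

2P = (5, 6)


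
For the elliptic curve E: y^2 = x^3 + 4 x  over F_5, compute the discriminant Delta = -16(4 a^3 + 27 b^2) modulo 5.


4 a^3 + 27 b^2 = 4*4^3 + 27*0^2 = 256 + 0 = 256
Delta = -16 * (256) = -4096
Delta mod 5 = 4

Delta = 4 (mod 5)


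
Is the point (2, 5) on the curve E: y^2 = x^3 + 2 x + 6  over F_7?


Check whether y^2 = x^3 + 2 x + 6 (mod 7) for (x, y) = (2, 5).
LHS: y^2 = 5^2 mod 7 = 4
RHS: x^3 + 2 x + 6 = 2^3 + 2*2 + 6 mod 7 = 4
LHS = RHS

Yes, on the curve


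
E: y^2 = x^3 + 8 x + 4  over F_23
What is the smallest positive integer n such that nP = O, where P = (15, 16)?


Compute successive multiples of P until we hit O:
  1P = (15, 16)
  2P = (22, 15)
  3P = (17, 4)
  4P = (4, 10)
  5P = (10, 16)
  6P = (21, 7)
  7P = (18, 0)
  8P = (21, 16)
  ... (continuing to 14P)
  14P = O

ord(P) = 14


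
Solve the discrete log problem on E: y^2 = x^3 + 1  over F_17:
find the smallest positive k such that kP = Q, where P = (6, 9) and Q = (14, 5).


Enumerate multiples of P until we hit Q = (14, 5):
  1P = (6, 9)
  2P = (7, 2)
  3P = (2, 14)
  4P = (1, 6)
  5P = (9, 13)
  6P = (0, 16)
  7P = (10, 7)
  8P = (14, 12)
  9P = (16, 0)
  10P = (14, 5)
Match found at i = 10.

k = 10


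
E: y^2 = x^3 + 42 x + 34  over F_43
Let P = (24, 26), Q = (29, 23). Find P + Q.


P != Q, so use the chord formula.
s = (y2 - y1) / (x2 - x1) = (40) / (5) mod 43 = 8
x3 = s^2 - x1 - x2 mod 43 = 8^2 - 24 - 29 = 11
y3 = s (x1 - x3) - y1 mod 43 = 8 * (24 - 11) - 26 = 35

P + Q = (11, 35)


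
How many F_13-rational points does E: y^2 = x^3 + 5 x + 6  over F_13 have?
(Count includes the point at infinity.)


For each x in F_13, count y with y^2 = x^3 + 5 x + 6 mod 13:
  x = 1: RHS = 12, y in [5, 8]  -> 2 point(s)
  x = 3: RHS = 9, y in [3, 10]  -> 2 point(s)
  x = 4: RHS = 12, y in [5, 8]  -> 2 point(s)
  x = 5: RHS = 0, y in [0]  -> 1 point(s)
  x = 8: RHS = 12, y in [5, 8]  -> 2 point(s)
  x = 9: RHS = 0, y in [0]  -> 1 point(s)
  x = 10: RHS = 3, y in [4, 9]  -> 2 point(s)
  x = 11: RHS = 1, y in [1, 12]  -> 2 point(s)
  x = 12: RHS = 0, y in [0]  -> 1 point(s)
Affine points: 15. Add the point at infinity: total = 16.

#E(F_13) = 16


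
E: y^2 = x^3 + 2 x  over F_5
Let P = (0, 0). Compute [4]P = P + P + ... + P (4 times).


k = 4 = 100_2 (binary, LSB first: 001)
Double-and-add from P = (0, 0):
  bit 0 = 0: acc unchanged = O
  bit 1 = 0: acc unchanged = O
  bit 2 = 1: acc = O + O = O

4P = O


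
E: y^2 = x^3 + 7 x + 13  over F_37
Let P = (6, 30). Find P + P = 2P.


Doubling: s = (3 x1^2 + a) / (2 y1)
s = (3*6^2 + 7) / (2*30) mod 37 = 5
x3 = s^2 - 2 x1 mod 37 = 5^2 - 2*6 = 13
y3 = s (x1 - x3) - y1 mod 37 = 5 * (6 - 13) - 30 = 9

2P = (13, 9)


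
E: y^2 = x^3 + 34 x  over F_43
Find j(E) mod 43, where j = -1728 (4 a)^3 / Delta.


Delta = -16(4 a^3 + 27 b^2) mod 43 = 1
-1728 * (4 a)^3 = -1728 * (4*34)^3 mod 43 = 8
j = 8 * 1^(-1) mod 43 = 8

j = 8 (mod 43)


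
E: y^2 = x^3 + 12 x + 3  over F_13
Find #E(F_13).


For each x in F_13, count y with y^2 = x^3 + 12 x + 3 mod 13:
  x = 0: RHS = 3, y in [4, 9]  -> 2 point(s)
  x = 1: RHS = 3, y in [4, 9]  -> 2 point(s)
  x = 2: RHS = 9, y in [3, 10]  -> 2 point(s)
  x = 3: RHS = 1, y in [1, 12]  -> 2 point(s)
  x = 7: RHS = 1, y in [1, 12]  -> 2 point(s)
  x = 8: RHS = 0, y in [0]  -> 1 point(s)
  x = 11: RHS = 10, y in [6, 7]  -> 2 point(s)
  x = 12: RHS = 3, y in [4, 9]  -> 2 point(s)
Affine points: 15. Add the point at infinity: total = 16.

#E(F_13) = 16


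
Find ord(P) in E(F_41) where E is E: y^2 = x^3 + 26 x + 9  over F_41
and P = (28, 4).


Compute successive multiples of P until we hit O:
  1P = (28, 4)
  2P = (26, 37)
  3P = (3, 14)
  4P = (20, 1)
  5P = (13, 17)
  6P = (31, 15)
  7P = (0, 3)
  8P = (5, 10)
  ... (continuing to 25P)
  25P = O

ord(P) = 25


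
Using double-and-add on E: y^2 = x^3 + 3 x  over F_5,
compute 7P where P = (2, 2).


k = 7 = 111_2 (binary, LSB first: 111)
Double-and-add from P = (2, 2):
  bit 0 = 1: acc = O + (2, 2) = (2, 2)
  bit 1 = 1: acc = (2, 2) + (1, 3) = (3, 4)
  bit 2 = 1: acc = (3, 4) + (4, 4) = (3, 1)

7P = (3, 1)


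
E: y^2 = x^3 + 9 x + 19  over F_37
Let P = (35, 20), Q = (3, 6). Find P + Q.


P != Q, so use the chord formula.
s = (y2 - y1) / (x2 - x1) = (23) / (5) mod 37 = 12
x3 = s^2 - x1 - x2 mod 37 = 12^2 - 35 - 3 = 32
y3 = s (x1 - x3) - y1 mod 37 = 12 * (35 - 32) - 20 = 16

P + Q = (32, 16)


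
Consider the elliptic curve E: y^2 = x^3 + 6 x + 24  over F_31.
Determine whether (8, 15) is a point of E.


Check whether y^2 = x^3 + 6 x + 24 (mod 31) for (x, y) = (8, 15).
LHS: y^2 = 15^2 mod 31 = 8
RHS: x^3 + 6 x + 24 = 8^3 + 6*8 + 24 mod 31 = 26
LHS != RHS

No, not on the curve


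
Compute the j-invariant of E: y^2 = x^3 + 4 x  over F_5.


Delta = -16(4 a^3 + 27 b^2) mod 5 = 4
-1728 * (4 a)^3 = -1728 * (4*4)^3 mod 5 = 2
j = 2 * 4^(-1) mod 5 = 3

j = 3 (mod 5)


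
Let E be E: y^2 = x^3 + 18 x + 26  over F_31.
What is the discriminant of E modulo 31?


4 a^3 + 27 b^2 = 4*18^3 + 27*26^2 = 23328 + 18252 = 41580
Delta = -16 * (41580) = -665280
Delta mod 31 = 11

Delta = 11 (mod 31)


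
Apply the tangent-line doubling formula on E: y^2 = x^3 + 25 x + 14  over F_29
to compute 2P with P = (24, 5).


Doubling: s = (3 x1^2 + a) / (2 y1)
s = (3*24^2 + 25) / (2*5) mod 29 = 10
x3 = s^2 - 2 x1 mod 29 = 10^2 - 2*24 = 23
y3 = s (x1 - x3) - y1 mod 29 = 10 * (24 - 23) - 5 = 5

2P = (23, 5)


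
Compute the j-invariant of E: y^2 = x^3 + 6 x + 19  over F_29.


Delta = -16(4 a^3 + 27 b^2) mod 29 = 19
-1728 * (4 a)^3 = -1728 * (4*6)^3 mod 29 = 8
j = 8 * 19^(-1) mod 29 = 5

j = 5 (mod 29)


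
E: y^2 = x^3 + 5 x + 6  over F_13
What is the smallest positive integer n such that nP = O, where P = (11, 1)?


Compute successive multiples of P until we hit O:
  1P = (11, 1)
  2P = (8, 5)
  3P = (3, 10)
  4P = (9, 0)
  5P = (3, 3)
  6P = (8, 8)
  7P = (11, 12)
  8P = O

ord(P) = 8
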